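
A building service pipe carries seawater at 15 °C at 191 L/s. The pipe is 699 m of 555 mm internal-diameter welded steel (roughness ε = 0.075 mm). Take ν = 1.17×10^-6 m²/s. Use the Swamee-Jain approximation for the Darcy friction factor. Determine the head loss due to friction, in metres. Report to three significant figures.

h_f ≈ 0.614 m

V = 4Q/(πD²) = 4·0.191/(π·0.555²) = 0.7895 m/s
Re = VD/ν = 0.7895·0.555/1.17×10^-6 = 3.75×10^5 → turbulent
ε/D = 0.075/555 = 1.35×10^-4
Swamee-Jain: f = 0.01534
h_f = f(L/D)V²/(2g) = 0.01534·(699/0.555)·0.7895²/(2·9.81) = 0.6138 m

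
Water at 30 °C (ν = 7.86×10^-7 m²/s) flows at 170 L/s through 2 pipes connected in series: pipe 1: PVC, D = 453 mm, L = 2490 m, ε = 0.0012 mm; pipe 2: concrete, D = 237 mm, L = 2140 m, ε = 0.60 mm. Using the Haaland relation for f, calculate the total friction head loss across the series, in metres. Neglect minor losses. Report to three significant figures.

H ≈ 176 m

Pipe 1: V = 1.055 m/s, Re = 6.08×10^5, ε/D = 2.65×10^-6, f = 0.01265, h_1 = f(L/D)V²/2g = 3.943 m
Pipe 2: V = 3.854 m/s, Re = 1.16×10^6, ε/D = 0.00253, f = 0.02513, h_2 = f(L/D)V²/2g = 171.7 m
Series → Q common, losses add: H = Σh = 175.7 m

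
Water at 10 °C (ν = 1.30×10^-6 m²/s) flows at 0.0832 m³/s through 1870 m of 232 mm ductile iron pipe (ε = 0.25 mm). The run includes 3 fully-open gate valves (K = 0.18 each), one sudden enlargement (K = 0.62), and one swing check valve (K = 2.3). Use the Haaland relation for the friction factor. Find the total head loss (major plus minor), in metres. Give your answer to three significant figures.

V = 4Q/(πD²) = 1.968 m/s; V²/2g = 0.1974 m
Re = 3.51×10^5, ε/D = 0.00108 → f = 0.02073 (Haaland)
Major: h_f = f(L/D)·V²/2g = 0.02073·8060·0.1974 = 32.99 m
Minor: ΣK = 3.46; h_m = ΣK·V²/2g = 0.6831 m
Total H_L = 32.99 + 0.6831 = 33.68 m

H_L ≈ 33.7 m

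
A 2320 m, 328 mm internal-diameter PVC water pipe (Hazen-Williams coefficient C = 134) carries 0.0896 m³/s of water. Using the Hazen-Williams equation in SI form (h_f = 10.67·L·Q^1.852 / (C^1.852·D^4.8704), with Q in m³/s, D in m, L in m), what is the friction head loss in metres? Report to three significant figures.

h_f ≈ 7.44 m

h_f = 10.67·2320·0.0896^1.852 / (134^1.852·0.328^4.8704) = 7.444 m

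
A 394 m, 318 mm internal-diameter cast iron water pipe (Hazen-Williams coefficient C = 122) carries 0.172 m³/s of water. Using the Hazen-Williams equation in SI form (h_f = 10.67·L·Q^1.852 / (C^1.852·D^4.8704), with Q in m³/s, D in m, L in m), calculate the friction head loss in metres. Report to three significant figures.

h_f ≈ 5.85 m

h_f = 10.67·394·0.172^1.852 / (122^1.852·0.318^4.8704) = 5.852 m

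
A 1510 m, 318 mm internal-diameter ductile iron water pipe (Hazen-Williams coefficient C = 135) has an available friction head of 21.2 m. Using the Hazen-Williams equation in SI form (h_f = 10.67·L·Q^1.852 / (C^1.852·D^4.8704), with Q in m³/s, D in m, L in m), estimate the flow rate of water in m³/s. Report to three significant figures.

Q ≈ 0.185 m³/s

Rearranging: Q = [h_f·C^1.852·D^4.8704 / (10.67·L)]^(1/1.852)
Q = [21.2·135^1.852·0.318^4.8704 / (10.67·1510)]^0.540 = 0.1846 m³/s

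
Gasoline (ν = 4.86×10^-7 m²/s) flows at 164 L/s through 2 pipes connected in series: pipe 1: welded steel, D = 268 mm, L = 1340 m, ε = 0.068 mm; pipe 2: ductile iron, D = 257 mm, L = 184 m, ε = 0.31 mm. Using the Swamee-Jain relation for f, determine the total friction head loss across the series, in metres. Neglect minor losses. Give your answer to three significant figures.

H ≈ 40.0 m

Pipe 1: V = 2.907 m/s, Re = 1.60×10^6, ε/D = 2.54×10^-4, f = 0.01503, h_1 = f(L/D)V²/2g = 32.38 m
Pipe 2: V = 3.161 m/s, Re = 1.67×10^6, ε/D = 0.00121, f = 0.02079, h_2 = f(L/D)V²/2g = 7.581 m
Series → Q common, losses add: H = Σh = 39.96 m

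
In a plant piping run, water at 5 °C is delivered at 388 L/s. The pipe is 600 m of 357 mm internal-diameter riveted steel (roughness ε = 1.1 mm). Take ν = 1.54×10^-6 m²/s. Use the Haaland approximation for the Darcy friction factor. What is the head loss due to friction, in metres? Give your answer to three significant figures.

V = 4Q/(πD²) = 4·0.388/(π·0.357²) = 3.876 m/s
Re = VD/ν = 3.876·0.357/1.54×10^-6 = 8.99×10^5 → turbulent
ε/D = 1.1/357 = 0.00308
Haaland: f = 0.02655
h_f = f(L/D)V²/(2g) = 0.02655·(600/0.357)·3.876²/(2·9.81) = 34.17 m

h_f ≈ 34.2 m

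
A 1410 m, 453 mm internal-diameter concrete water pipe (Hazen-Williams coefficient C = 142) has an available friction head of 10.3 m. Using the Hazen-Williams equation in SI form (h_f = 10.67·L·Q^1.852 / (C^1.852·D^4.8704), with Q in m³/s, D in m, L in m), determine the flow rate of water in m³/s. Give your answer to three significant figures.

Rearranging: Q = [h_f·C^1.852·D^4.8704 / (10.67·L)]^(1/1.852)
Q = [10.3·142^1.852·0.453^4.8704 / (10.67·1410)]^0.540 = 0.3461 m³/s

Q ≈ 0.346 m³/s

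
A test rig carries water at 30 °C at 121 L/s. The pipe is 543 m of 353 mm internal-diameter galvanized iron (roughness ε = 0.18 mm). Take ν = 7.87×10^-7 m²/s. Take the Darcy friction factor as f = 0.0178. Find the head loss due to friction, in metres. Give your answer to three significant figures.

V = 4Q/(πD²) = 4·0.121/(π·0.353²) = 1.236 m/s
h_f = f(L/D)V²/(2g) = 0.01780·(543/0.353)·1.236²/(2·9.81) = 2.133 m

h_f ≈ 2.13 m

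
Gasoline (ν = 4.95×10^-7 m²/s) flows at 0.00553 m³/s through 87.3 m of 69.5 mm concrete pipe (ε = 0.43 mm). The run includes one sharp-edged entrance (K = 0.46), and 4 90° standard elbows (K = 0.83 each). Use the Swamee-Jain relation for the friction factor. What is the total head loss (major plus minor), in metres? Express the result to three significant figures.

H_L ≈ 4.90 m

V = 4Q/(πD²) = 1.458 m/s; V²/2g = 0.1083 m
Re = 2.05×10^5, ε/D = 0.00619 → f = 0.03299 (Swamee-Jain)
Major: h_f = f(L/D)·V²/2g = 0.03299·1256·0.1083 = 4.488 m
Minor: ΣK = 3.78; h_m = ΣK·V²/2g = 0.4094 m
Total H_L = 4.488 + 0.4094 = 4.898 m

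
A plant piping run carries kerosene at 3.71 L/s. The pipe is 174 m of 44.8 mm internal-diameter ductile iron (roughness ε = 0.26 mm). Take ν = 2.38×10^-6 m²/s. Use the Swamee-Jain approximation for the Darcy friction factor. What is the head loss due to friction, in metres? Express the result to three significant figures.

h_f ≈ 37.3 m

V = 4Q/(πD²) = 4·0.00371/(π·0.0448²) = 2.354 m/s
Re = VD/ν = 2.354·0.0448/2.38×10^-6 = 4.43×10^4 → turbulent
ε/D = 0.26/44.8 = 0.00580
Swamee-Jain: f = 0.03402
h_f = f(L/D)V²/(2g) = 0.03402·(174/0.0448)·2.354²/(2·9.81) = 37.31 m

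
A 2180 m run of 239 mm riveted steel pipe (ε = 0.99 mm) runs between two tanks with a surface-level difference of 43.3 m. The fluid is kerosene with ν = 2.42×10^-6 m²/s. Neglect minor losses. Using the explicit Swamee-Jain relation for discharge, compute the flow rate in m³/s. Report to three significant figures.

Swamee-Jain (Type II): Q = -0.965·√(gD⁵h_f/L)·ln[ε/(3.7D) + √(3.17ν²L/(gD³h_f))]
√(gD⁵h_f/L) = √(9.81·0.239⁵·43.3/2180) = 0.01233
ε/(3.7D) = 0.00112; √(3.17ν²L/(gD³h_f)) = 8.35×10^-5
Q = -0.965·0.01233·ln(0.001203) = 0.07997 m³/s
Check: V = 1.78 m/s, Re = 1.76×10^5, f = 0.02951, h_f = 43.6 m ≈ 43.3 m ✓

Q ≈ 0.0800 m³/s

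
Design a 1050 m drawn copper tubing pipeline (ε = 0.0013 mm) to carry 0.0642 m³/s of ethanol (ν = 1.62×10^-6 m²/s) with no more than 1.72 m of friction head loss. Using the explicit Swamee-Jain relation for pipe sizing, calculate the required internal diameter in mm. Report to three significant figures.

D ≈ 326 mm

Swamee-Jain (Type III): D = 0.66·[ε^1.25·(LQ²/(gh_f))^4.75 + ν·Q^9.4·(L/(gh_f))^5.2]^0.04
LQ²/(gh_f) = 0.2565; L/(gh_f) = 62.23
Term 1 = ε^1.25·(…)^4.75 = 6.85×10^-11; Term 2 = ν·Q^9.4·(…)^5.2 = 2.13×10^-8
D = 0.66·(6.85×10^-11 + 2.13×10^-8)^0.04 = 0.3257 m = 326 mm
Check: V = 0.771 m/s, Re = 1.55×10^5, f = 0.01637, h_f = 1.60 m ≈ 1.72 m ✓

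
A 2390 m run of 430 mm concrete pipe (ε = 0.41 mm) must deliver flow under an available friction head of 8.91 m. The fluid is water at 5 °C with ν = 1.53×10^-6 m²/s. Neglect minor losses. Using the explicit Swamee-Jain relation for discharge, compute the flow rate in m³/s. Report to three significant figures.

Q ≈ 0.181 m³/s

Swamee-Jain (Type II): Q = -0.965·√(gD⁵h_f/L)·ln[ε/(3.7D) + √(3.17ν²L/(gD³h_f))]
√(gD⁵h_f/L) = √(9.81·0.430⁵·8.91/2390) = 0.02319
ε/(3.7D) = 2.58×10^-4; √(3.17ν²L/(gD³h_f)) = 5.05×10^-5
Q = -0.965·0.02319·ln(3.082×10^-4) = 0.1809 m³/s
Check: V = 1.25 m/s, Re = 3.50×10^5, f = 0.02041, h_f = 8.97 m ≈ 8.91 m ✓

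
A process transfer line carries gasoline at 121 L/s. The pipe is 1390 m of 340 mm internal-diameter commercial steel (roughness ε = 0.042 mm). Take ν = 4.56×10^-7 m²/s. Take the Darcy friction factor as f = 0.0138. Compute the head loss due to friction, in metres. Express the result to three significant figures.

h_f ≈ 5.11 m

V = 4Q/(πD²) = 4·0.121/(π·0.340²) = 1.333 m/s
h_f = f(L/D)V²/(2g) = 0.01380·(1390/0.340)·1.333²/(2·9.81) = 5.107 m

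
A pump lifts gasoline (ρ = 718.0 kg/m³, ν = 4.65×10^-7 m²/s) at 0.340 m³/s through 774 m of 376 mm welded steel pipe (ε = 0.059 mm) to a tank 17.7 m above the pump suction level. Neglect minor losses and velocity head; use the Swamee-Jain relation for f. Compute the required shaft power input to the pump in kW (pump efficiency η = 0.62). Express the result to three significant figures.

P_shaft ≈ 120 kW

V = 4Q/(πD²) = 3.062 m/s; Re = 2.48×10^6; ε/D = 1.57×10^-4; f = 0.01365
h_f = f(L/D)V²/2g = 13.43 m
Total head H = z + h_f = 17.7 + 13.43 = 31.13 m
P_hyd = ρgQH = 718.0·9.81·0.340·31.13 = 74.54 kW
P_shaft = P_hyd/η = 74.54/0.62 = 120.2 kW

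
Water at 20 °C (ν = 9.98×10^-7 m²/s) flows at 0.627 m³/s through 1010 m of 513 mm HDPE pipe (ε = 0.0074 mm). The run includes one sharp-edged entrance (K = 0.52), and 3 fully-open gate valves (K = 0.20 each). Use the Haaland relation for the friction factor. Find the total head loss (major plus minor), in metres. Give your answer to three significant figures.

H_L ≈ 10.8 m

V = 4Q/(πD²) = 3.033 m/s; V²/2g = 0.4690 m
Re = 1.56×10^6, ε/D = 1.44×10^-5 → f = 0.01113 (Haaland)
Major: h_f = f(L/D)·V²/2g = 0.01113·1969·0.4690 = 10.28 m
Minor: ΣK = 1.12; h_m = ΣK·V²/2g = 0.5253 m
Total H_L = 10.28 + 0.5253 = 10.80 m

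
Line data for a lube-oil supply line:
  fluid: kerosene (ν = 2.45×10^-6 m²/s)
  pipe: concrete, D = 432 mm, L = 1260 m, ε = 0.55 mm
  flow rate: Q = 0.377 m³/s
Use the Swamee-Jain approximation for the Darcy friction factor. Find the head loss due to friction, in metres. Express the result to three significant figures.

V = 4Q/(πD²) = 4·0.377/(π·0.432²) = 2.572 m/s
Re = VD/ν = 2.572·0.432/2.45×10^-6 = 4.54×10^5 → turbulent
ε/D = 0.55/432 = 0.00127
Swamee-Jain: f = 0.02152
h_f = f(L/D)V²/(2g) = 0.02152·(1260/0.432)·2.572²/(2·9.81) = 21.17 m

h_f ≈ 21.2 m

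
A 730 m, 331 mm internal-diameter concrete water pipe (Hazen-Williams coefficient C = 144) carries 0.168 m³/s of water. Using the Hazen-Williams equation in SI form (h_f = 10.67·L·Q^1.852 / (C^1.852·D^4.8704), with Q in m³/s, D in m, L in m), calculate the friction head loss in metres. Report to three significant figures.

h_f = 10.67·730·0.168^1.852 / (144^1.852·0.331^4.8704) = 6.282 m

h_f ≈ 6.28 m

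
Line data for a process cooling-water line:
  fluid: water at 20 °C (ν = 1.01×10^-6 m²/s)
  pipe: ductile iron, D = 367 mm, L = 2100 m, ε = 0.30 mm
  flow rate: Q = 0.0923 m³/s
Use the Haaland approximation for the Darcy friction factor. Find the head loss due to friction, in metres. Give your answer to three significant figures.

h_f ≈ 4.37 m

V = 4Q/(πD²) = 4·0.0923/(π·0.367²) = 0.8725 m/s
Re = VD/ν = 0.8725·0.367/1.01×10^-6 = 3.17×10^5 → turbulent
ε/D = 0.30/367 = 8.17×10^-4
Haaland: f = 0.01967
h_f = f(L/D)V²/(2g) = 0.01967·(2100/0.367)·0.8725²/(2·9.81) = 4.367 m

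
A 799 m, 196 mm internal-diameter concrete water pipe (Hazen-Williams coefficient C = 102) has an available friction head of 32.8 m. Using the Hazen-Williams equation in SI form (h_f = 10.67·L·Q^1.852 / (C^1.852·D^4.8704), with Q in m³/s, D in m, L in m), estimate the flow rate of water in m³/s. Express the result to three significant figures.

Q ≈ 0.0697 m³/s

Rearranging: Q = [h_f·C^1.852·D^4.8704 / (10.67·L)]^(1/1.852)
Q = [32.8·102^1.852·0.196^4.8704 / (10.67·799)]^0.540 = 0.06974 m³/s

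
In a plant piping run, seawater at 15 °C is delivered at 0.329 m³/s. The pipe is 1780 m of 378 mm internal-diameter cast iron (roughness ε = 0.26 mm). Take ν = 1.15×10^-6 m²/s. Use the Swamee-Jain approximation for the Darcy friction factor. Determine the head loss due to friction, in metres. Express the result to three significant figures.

V = 4Q/(πD²) = 4·0.329/(π·0.378²) = 2.932 m/s
Re = VD/ν = 2.932·0.378/1.15×10^-6 = 9.64×10^5 → turbulent
ε/D = 0.26/378 = 6.88×10^-4
Swamee-Jain: f = 0.01847
h_f = f(L/D)V²/(2g) = 0.01847·(1780/0.378)·2.932²/(2·9.81) = 38.11 m

h_f ≈ 38.1 m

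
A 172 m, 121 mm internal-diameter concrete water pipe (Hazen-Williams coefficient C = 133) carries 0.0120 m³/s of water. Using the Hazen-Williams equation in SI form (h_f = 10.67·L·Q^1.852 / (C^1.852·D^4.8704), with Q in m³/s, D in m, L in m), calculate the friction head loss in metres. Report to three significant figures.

h_f = 10.67·172·0.0120^1.852 / (133^1.852·0.121^4.8704) = 1.738 m

h_f ≈ 1.74 m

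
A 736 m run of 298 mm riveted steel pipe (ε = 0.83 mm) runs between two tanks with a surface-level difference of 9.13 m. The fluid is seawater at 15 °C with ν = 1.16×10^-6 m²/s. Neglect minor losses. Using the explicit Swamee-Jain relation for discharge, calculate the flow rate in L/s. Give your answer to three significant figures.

Q ≈ 117 L/s

Swamee-Jain (Type II): Q = -0.965·√(gD⁵h_f/L)·ln[ε/(3.7D) + √(3.17ν²L/(gD³h_f))]
√(gD⁵h_f/L) = √(9.81·0.298⁵·9.13/736) = 0.01691
ε/(3.7D) = 7.53×10^-4; √(3.17ν²L/(gD³h_f)) = 3.64×10^-5
Q = -0.965·0.01691·ln(7.892×10^-4) = 0.1166 m³/s
Check: V = 1.67 m/s, Re = 4.29×10^5, f = 0.02608, h_f = 9.17 m ≈ 9.13 m ✓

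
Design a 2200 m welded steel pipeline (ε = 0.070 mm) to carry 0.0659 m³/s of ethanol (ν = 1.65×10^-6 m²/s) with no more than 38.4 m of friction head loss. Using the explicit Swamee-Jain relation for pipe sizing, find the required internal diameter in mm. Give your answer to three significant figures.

D ≈ 208 mm

Swamee-Jain (Type III): D = 0.66·[ε^1.25·(LQ²/(gh_f))^4.75 + ν·Q^9.4·(L/(gh_f))^5.2]^0.04
LQ²/(gh_f) = 0.02536; L/(gh_f) = 5.840
Term 1 = ε^1.25·(…)^4.75 = 1.68×10^-13; Term 2 = ν·Q^9.4·(…)^5.2 = 1.26×10^-13
D = 0.66·(1.68×10^-13 + 1.26×10^-13)^0.04 = 0.2081 m = 208 mm
Check: V = 1.94 m/s, Re = 2.44×10^5, f = 0.01764, h_f = 35.7 m ≈ 38.4 m ✓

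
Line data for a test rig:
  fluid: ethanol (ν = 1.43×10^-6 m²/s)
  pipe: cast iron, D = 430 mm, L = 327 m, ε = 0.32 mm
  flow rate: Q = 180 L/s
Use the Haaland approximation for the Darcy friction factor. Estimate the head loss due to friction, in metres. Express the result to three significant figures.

h_f ≈ 1.14 m

V = 4Q/(πD²) = 4·0.180/(π·0.430²) = 1.239 m/s
Re = VD/ν = 1.239·0.430/1.43×10^-6 = 3.73×10^5 → turbulent
ε/D = 0.32/430 = 7.44×10^-4
Haaland: f = 0.01918
h_f = f(L/D)V²/(2g) = 0.01918·(327/0.430)·1.239²/(2·9.81) = 1.142 m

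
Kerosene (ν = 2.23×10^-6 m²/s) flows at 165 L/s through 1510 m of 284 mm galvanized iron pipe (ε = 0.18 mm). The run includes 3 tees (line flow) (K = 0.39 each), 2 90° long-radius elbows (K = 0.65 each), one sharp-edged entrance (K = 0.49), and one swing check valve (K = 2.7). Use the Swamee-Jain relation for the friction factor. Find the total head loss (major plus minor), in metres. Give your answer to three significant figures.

H_L ≈ 36.8 m

V = 4Q/(πD²) = 2.605 m/s; V²/2g = 0.3458 m
Re = 3.32×10^5, ε/D = 6.34×10^-4 → f = 0.01894 (Swamee-Jain)
Major: h_f = f(L/D)·V²/2g = 0.01894·5317·0.3458 = 34.83 m
Minor: ΣK = 5.66; h_m = ΣK·V²/2g = 1.957 m
Total H_L = 34.83 + 1.957 = 36.79 m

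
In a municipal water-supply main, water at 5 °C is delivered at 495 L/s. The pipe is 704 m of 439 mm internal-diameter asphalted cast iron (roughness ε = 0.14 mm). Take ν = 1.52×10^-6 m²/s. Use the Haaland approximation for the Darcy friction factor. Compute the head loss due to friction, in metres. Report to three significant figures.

h_f ≈ 13.8 m

V = 4Q/(πD²) = 4·0.495/(π·0.439²) = 3.270 m/s
Re = VD/ν = 3.270·0.439/1.52×10^-6 = 9.45×10^5 → turbulent
ε/D = 0.14/439 = 3.19×10^-4
Haaland: f = 0.01580
h_f = f(L/D)V²/(2g) = 0.01580·(704/0.439)·3.270²/(2·9.81) = 13.82 m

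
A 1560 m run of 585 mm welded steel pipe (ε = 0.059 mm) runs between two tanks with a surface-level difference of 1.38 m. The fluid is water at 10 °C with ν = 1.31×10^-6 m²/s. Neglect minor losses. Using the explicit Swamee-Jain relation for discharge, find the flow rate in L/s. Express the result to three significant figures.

Q ≈ 221 L/s

Swamee-Jain (Type II): Q = -0.965·√(gD⁵h_f/L)·ln[ε/(3.7D) + √(3.17ν²L/(gD³h_f))]
√(gD⁵h_f/L) = √(9.81·0.585⁵·1.38/1560) = 0.02438
ε/(3.7D) = 2.73×10^-5; √(3.17ν²L/(gD³h_f)) = 5.60×10^-5
Q = -0.965·0.02438·ln(8.322×10^-5) = 0.2210 m³/s
Check: V = 0.822 m/s, Re = 3.67×10^5, f = 0.01503, h_f = 1.38 m ≈ 1.38 m ✓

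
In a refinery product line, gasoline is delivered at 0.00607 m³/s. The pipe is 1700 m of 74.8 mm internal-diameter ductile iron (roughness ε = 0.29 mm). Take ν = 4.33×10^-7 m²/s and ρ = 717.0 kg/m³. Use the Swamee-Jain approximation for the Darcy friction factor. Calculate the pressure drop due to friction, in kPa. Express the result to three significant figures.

Δp ≈ 448 kPa

V = 4Q/(πD²) = 4·0.00607/(π·0.0748²) = 1.381 m/s
Re = VD/ν = 1.381·0.0748/4.33×10^-7 = 2.39×10^5 → turbulent
ε/D = 0.29/74.8 = 0.00388
Swamee-Jain: f = 0.02879
h_f = f(L/D)V²/(2g) = 0.02879·(1700/0.0748)·1.381²/(2·9.81) = 63.64 m
Δp = ρg·h_f = 717.0·9.81·63.64 = 447.6 kPa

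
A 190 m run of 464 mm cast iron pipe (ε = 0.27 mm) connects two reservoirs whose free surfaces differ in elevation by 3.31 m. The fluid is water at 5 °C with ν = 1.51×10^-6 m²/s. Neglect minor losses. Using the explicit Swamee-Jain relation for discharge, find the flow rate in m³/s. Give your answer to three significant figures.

Q ≈ 0.505 m³/s

Swamee-Jain (Type II): Q = -0.965·√(gD⁵h_f/L)·ln[ε/(3.7D) + √(3.17ν²L/(gD³h_f))]
√(gD⁵h_f/L) = √(9.81·0.464⁵·3.31/190) = 0.06063
ε/(3.7D) = 1.57×10^-4; √(3.17ν²L/(gD³h_f)) = 2.06×10^-5
Q = -0.965·0.06063·ln(1.778×10^-4) = 0.5052 m³/s
Check: V = 2.99 m/s, Re = 9.18×10^5, f = 0.01787, h_f = 3.33 m ≈ 3.31 m ✓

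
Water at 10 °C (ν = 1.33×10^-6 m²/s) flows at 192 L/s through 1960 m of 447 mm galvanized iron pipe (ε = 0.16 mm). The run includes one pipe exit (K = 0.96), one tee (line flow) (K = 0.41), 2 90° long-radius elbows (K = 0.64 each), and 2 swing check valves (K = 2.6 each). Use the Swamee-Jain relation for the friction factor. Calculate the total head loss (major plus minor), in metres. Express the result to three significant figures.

H_L ≈ 6.30 m

V = 4Q/(πD²) = 1.223 m/s; V²/2g = 0.07629 m
Re = 4.11×10^5, ε/D = 3.58×10^-4 → f = 0.01703 (Swamee-Jain)
Major: h_f = f(L/D)·V²/2g = 0.01703·4385·0.07629 = 5.699 m
Minor: ΣK = 7.85; h_m = ΣK·V²/2g = 0.5989 m
Total H_L = 5.699 + 0.5989 = 6.298 m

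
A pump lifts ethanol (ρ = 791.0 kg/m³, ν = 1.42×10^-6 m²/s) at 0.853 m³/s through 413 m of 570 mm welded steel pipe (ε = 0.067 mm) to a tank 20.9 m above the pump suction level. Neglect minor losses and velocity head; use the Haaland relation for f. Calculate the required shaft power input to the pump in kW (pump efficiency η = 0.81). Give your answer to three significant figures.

V = 4Q/(πD²) = 3.343 m/s; Re = 1.34×10^6; ε/D = 1.18×10^-4; f = 0.01331
h_f = f(L/D)V²/2g = 5.494 m
Total head H = z + h_f = 20.9 + 5.494 = 26.39 m
P_hyd = ρgQH = 791.0·9.81·0.853·26.39 = 174.7 kW
P_shaft = P_hyd/η = 174.7/0.81 = 215.7 kW

P_shaft ≈ 216 kW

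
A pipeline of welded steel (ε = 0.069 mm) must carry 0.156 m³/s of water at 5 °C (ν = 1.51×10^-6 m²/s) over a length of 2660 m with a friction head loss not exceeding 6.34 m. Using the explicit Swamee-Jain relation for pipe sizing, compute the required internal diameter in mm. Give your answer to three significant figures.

Swamee-Jain (Type III): D = 0.66·[ε^1.25·(LQ²/(gh_f))^4.75 + ν·Q^9.4·(L/(gh_f))^5.2]^0.04
LQ²/(gh_f) = 1.041; L/(gh_f) = 42.77
Term 1 = ε^1.25·(…)^4.75 = 7.60×10^-6; Term 2 = ν·Q^9.4·(…)^5.2 = 1.19×10^-5
D = 0.66·(7.60×10^-6 + 1.19×10^-5)^0.04 = 0.4277 m = 428 mm
Check: V = 1.09 m/s, Re = 3.08×10^5, f = 0.01594, h_f = 5.96 m ≈ 6.34 m ✓

D ≈ 428 mm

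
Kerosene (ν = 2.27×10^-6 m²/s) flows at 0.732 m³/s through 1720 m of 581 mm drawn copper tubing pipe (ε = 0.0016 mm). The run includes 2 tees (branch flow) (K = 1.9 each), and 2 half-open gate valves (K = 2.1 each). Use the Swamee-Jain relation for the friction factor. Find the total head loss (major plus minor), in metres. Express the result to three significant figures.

V = 4Q/(πD²) = 2.761 m/s; V²/2g = 0.3885 m
Re = 7.07×10^5, ε/D = 2.75×10^-6 → f = 0.01237 (Swamee-Jain)
Major: h_f = f(L/D)·V²/2g = 0.01237·2960·0.3885 = 14.23 m
Minor: ΣK = 8.00; h_m = ΣK·V²/2g = 3.108 m
Total H_L = 14.23 + 3.108 = 17.34 m

H_L ≈ 17.3 m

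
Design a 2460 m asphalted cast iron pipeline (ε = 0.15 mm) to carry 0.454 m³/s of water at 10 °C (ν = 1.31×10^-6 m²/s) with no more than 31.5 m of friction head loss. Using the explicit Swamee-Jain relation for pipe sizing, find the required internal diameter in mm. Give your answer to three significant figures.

D ≈ 471 mm

Swamee-Jain (Type III): D = 0.66·[ε^1.25·(LQ²/(gh_f))^4.75 + ν·Q^9.4·(L/(gh_f))^5.2]^0.04
LQ²/(gh_f) = 1.641; L/(gh_f) = 7.961
Term 1 = ε^1.25·(…)^4.75 = 1.74×10^-4; Term 2 = ν·Q^9.4·(…)^5.2 = 3.79×10^-5
D = 0.66·(1.74×10^-4 + 3.79×10^-5)^0.04 = 0.4706 m = 471 mm
Check: V = 2.61 m/s, Re = 9.38×10^5, f = 0.01597, h_f = 29.0 m ≈ 31.5 m ✓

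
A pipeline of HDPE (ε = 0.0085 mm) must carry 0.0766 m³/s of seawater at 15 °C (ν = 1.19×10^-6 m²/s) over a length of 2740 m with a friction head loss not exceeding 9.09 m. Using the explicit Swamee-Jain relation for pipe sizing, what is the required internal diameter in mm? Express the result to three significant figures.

D ≈ 298 mm

Swamee-Jain (Type III): D = 0.66·[ε^1.25·(LQ²/(gh_f))^4.75 + ν·Q^9.4·(L/(gh_f))^5.2]^0.04
LQ²/(gh_f) = 0.1803; L/(gh_f) = 30.73
Term 1 = ε^1.25·(…)^4.75 = 1.34×10^-10; Term 2 = ν·Q^9.4·(…)^5.2 = 2.10×10^-9
D = 0.66·(1.34×10^-10 + 2.10×10^-9)^0.04 = 0.2975 m = 298 mm
Check: V = 1.10 m/s, Re = 2.75×10^5, f = 0.01492, h_f = 8.50 m ≈ 9.09 m ✓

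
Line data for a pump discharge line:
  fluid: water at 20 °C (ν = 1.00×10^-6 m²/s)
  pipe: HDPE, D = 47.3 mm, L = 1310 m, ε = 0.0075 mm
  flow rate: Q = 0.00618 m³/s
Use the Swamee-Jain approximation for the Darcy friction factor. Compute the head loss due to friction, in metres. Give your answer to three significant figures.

h_f ≈ 302 m

V = 4Q/(πD²) = 4·0.00618/(π·0.0473²) = 3.517 m/s
Re = VD/ν = 3.517·0.0473/1.00×10^-6 = 1.66×10^5 → turbulent
ε/D = 0.0075/47.3 = 1.59×10^-4
Swamee-Jain: f = 0.01729
h_f = f(L/D)V²/(2g) = 0.01729·(1310/0.0473)·3.517²/(2·9.81) = 301.9 m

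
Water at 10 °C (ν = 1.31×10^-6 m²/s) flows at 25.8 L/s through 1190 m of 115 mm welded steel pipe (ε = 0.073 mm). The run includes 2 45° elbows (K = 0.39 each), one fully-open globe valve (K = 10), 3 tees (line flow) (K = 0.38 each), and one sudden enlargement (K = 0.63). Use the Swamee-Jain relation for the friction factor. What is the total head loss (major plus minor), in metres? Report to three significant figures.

H_L ≈ 67.3 m

V = 4Q/(πD²) = 2.484 m/s; V²/2g = 0.3145 m
Re = 2.18×10^5, ε/D = 6.35×10^-4 → f = 0.01948 (Swamee-Jain)
Major: h_f = f(L/D)·V²/2g = 0.01948·10348·0.3145 = 63.39 m
Minor: ΣK = 12.6; h_m = ΣK·V²/2g = 3.947 m
Total H_L = 63.39 + 3.947 = 67.33 m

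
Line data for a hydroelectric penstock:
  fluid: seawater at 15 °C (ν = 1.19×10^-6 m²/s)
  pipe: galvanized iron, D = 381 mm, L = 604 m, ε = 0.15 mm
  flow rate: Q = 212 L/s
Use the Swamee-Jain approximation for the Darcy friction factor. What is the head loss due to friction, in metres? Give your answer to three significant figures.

h_f ≈ 4.72 m

V = 4Q/(πD²) = 4·0.212/(π·0.381²) = 1.859 m/s
Re = VD/ν = 1.859·0.381/1.19×10^-6 = 5.95×10^5 → turbulent
ε/D = 0.15/381 = 3.94×10^-4
Swamee-Jain: f = 0.01691
h_f = f(L/D)V²/(2g) = 0.01691·(604/0.381)·1.859²/(2·9.81) = 4.724 m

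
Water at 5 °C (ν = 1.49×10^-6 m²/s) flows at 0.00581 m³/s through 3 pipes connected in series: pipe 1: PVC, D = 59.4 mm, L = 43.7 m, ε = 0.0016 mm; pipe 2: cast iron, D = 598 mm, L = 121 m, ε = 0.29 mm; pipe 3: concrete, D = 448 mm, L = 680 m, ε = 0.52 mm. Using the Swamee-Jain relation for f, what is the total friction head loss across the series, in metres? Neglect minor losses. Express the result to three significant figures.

Pipe 1: V = 2.097 m/s, Re = 8.36×10^4, ε/D = 2.69×10^-5, f = 0.01870, h_1 = f(L/D)V²/2g = 3.082 m
Pipe 2: V = 0.02069 m/s, Re = 8300, ε/D = 4.85×10^-4, f = 0.03339, h_2 = f(L/D)V²/2g = 1.474×10^-4 m
Pipe 3: V = 0.03686 m/s, Re = 1.11×10^4, ε/D = 0.00116, f = 0.03216, h_3 = f(L/D)V²/2g = 0.003380 m
Series → Q common, losses add: H = Σh = 3.086 m

H ≈ 3.09 m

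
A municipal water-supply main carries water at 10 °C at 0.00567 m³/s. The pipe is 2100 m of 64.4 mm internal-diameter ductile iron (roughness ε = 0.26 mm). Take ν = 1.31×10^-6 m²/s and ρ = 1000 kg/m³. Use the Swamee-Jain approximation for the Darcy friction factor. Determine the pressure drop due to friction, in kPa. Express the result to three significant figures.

V = 4Q/(πD²) = 4·0.00567/(π·0.0644²) = 1.741 m/s
Re = VD/ν = 1.741·0.0644/1.31×10^-6 = 8.56×10^4 → turbulent
ε/D = 0.26/64.4 = 0.00404
Swamee-Jain: f = 0.03001
h_f = f(L/D)V²/(2g) = 0.03001·(2100/0.0644)·1.741²/(2·9.81) = 151.1 m
Δp = ρg·h_f = 1000·9.81·151.1 = 1483 kPa

Δp ≈ 1480 kPa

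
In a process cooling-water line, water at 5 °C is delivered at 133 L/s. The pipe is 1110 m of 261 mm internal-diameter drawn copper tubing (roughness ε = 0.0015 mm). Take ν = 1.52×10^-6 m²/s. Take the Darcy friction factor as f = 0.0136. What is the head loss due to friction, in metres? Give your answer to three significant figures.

V = 4Q/(πD²) = 4·0.133/(π·0.261²) = 2.486 m/s
h_f = f(L/D)V²/(2g) = 0.01360·(1110/0.261)·2.486²/(2·9.81) = 18.22 m

h_f ≈ 18.2 m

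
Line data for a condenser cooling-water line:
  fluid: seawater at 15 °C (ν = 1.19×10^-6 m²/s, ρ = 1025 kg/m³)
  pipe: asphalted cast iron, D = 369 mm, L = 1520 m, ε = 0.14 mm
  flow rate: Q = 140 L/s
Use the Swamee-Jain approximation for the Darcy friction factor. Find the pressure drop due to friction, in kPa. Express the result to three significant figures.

Δp ≈ 62.2 kPa

V = 4Q/(πD²) = 4·0.140/(π·0.369²) = 1.309 m/s
Re = VD/ν = 1.309·0.369/1.19×10^-6 = 4.06×10^5 → turbulent
ε/D = 0.14/369 = 3.79×10^-4
Swamee-Jain: f = 0.01720
h_f = f(L/D)V²/(2g) = 0.01720·(1520/0.369)·1.309²/(2·9.81) = 6.189 m
Δp = ρg·h_f = 1025·9.81·6.189 = 62.23 kPa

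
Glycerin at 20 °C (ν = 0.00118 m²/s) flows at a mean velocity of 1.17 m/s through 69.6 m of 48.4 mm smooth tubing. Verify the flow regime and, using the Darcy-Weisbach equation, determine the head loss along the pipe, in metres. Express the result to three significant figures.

Re = VD/ν = 1.17·0.04840/0.00118 = 48.0 → laminar (Re < 2300)
f = 64/Re = 1.334
h_f = f(L/D)V²/(2g) = 1.334·(69.6/0.04840)·1.17²/(2·9.81) = 133.8 m

h_f ≈ 134 m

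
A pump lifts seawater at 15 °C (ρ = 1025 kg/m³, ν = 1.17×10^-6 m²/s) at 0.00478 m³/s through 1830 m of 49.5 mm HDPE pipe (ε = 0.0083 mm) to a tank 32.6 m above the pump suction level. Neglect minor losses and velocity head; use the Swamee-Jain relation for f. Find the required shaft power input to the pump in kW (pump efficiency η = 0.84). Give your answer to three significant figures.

P_shaft ≈ 14.3 kW

V = 4Q/(πD²) = 2.484 m/s; Re = 1.05×10^5; ε/D = 1.68×10^-4; f = 0.01867
h_f = f(L/D)V²/2g = 217.0 m
Total head H = z + h_f = 32.6 + 217.0 = 249.6 m
P_hyd = ρgQH = 1025·9.81·0.00478·249.6 = 12.00 kW
P_shaft = P_hyd/η = 12.00/0.84 = 14.28 kW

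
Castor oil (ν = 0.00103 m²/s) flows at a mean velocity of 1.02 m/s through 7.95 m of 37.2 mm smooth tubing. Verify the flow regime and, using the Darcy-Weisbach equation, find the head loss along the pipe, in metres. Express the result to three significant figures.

h_f ≈ 19.7 m

Re = VD/ν = 1.02·0.03720/0.00103 = 36.8 → laminar (Re < 2300)
f = 64/Re = 1.737
h_f = f(L/D)V²/(2g) = 1.737·(7.95/0.03720)·1.02²/(2·9.81) = 19.69 m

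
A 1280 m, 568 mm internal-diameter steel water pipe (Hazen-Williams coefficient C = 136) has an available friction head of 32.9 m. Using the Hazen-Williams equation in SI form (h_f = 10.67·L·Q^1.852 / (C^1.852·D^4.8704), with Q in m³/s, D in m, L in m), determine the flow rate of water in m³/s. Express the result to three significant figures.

Rearranging: Q = [h_f·C^1.852·D^4.8704 / (10.67·L)]^(1/1.852)
Q = [32.9·136^1.852·0.568^4.8704 / (10.67·1280)]^0.540 = 1.185 m³/s

Q ≈ 1.19 m³/s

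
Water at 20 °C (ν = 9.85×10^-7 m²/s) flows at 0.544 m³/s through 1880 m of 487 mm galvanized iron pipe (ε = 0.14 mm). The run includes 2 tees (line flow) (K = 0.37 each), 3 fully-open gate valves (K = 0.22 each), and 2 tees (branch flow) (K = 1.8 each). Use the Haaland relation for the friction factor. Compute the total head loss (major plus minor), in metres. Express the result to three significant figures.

H_L ≈ 27.8 m

V = 4Q/(πD²) = 2.920 m/s; V²/2g = 0.4347 m
Re = 1.44×10^6, ε/D = 2.87×10^-4 → f = 0.01530 (Haaland)
Major: h_f = f(L/D)·V²/2g = 0.01530·3860·0.4347 = 25.67 m
Minor: ΣK = 5.00; h_m = ΣK·V²/2g = 2.174 m
Total H_L = 25.67 + 2.174 = 27.84 m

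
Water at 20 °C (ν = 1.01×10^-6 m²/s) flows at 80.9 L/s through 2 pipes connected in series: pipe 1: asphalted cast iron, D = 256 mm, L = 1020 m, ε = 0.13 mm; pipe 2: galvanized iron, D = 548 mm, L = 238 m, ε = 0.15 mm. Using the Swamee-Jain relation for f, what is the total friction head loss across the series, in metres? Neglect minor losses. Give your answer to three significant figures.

H ≈ 9.10 m

Pipe 1: V = 1.572 m/s, Re = 3.98×10^5, ε/D = 5.08×10^-4, f = 0.01804, h_1 = f(L/D)V²/2g = 9.052 m
Pipe 2: V = 0.3430 m/s, Re = 1.86×10^5, ε/D = 2.74×10^-4, f = 0.01778, h_2 = f(L/D)V²/2g = 0.04629 m
Series → Q common, losses add: H = Σh = 9.098 m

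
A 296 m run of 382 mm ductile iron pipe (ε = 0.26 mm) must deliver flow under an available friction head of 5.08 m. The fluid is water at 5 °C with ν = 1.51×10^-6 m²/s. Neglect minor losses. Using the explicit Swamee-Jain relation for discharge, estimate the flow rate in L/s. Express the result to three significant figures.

Swamee-Jain (Type II): Q = -0.965·√(gD⁵h_f/L)·ln[ε/(3.7D) + √(3.17ν²L/(gD³h_f))]
√(gD⁵h_f/L) = √(9.81·0.382⁵·5.08/296) = 0.03701
ε/(3.7D) = 1.84×10^-4; √(3.17ν²L/(gD³h_f)) = 2.78×10^-5
Q = -0.965·0.03701·ln(2.117×10^-4) = 0.3021 m³/s
Check: V = 2.64 m/s, Re = 6.67×10^5, f = 0.01862, h_f = 5.11 m ≈ 5.08 m ✓

Q ≈ 302 L/s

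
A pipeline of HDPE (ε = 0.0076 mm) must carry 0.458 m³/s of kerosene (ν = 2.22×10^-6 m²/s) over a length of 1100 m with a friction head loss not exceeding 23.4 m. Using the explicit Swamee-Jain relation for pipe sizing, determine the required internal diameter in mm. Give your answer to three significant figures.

D ≈ 406 mm

Swamee-Jain (Type III): D = 0.66·[ε^1.25·(LQ²/(gh_f))^4.75 + ν·Q^9.4·(L/(gh_f))^5.2]^0.04
LQ²/(gh_f) = 1.005; L/(gh_f) = 4.792
Term 1 = ε^1.25·(…)^4.75 = 4.09×10^-7; Term 2 = ν·Q^9.4·(…)^5.2 = 4.98×10^-6
D = 0.66·(4.09×10^-7 + 4.98×10^-6)^0.04 = 0.4063 m = 406 mm
Check: V = 3.53 m/s, Re = 6.47×10^5, f = 0.01285, h_f = 22.1 m ≈ 23.4 m ✓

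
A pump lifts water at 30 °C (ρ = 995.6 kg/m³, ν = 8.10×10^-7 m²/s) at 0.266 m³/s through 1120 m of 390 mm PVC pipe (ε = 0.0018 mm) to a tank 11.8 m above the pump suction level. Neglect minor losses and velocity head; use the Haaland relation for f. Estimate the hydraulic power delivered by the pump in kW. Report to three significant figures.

P_hyd ≈ 52.4 kW

V = 4Q/(πD²) = 2.227 m/s; Re = 1.07×10^6; ε/D = 4.62×10^-6; f = 0.01153
h_f = f(L/D)V²/2g = 8.371 m
Total head H = z + h_f = 11.8 + 8.371 = 20.17 m
P_hyd = ρgQH = 995.6·9.81·0.266·20.17 = 52.40 kW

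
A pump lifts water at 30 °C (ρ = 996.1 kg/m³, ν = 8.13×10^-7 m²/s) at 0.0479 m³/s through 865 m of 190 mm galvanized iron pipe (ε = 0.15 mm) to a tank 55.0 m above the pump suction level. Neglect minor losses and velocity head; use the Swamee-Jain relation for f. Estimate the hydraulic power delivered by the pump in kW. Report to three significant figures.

V = 4Q/(πD²) = 1.689 m/s; Re = 3.95×10^5; ε/D = 7.89×10^-4; f = 0.01956
h_f = f(L/D)V²/2g = 12.96 m
Total head H = z + h_f = 55.0 + 12.96 = 67.96 m
P_hyd = ρgQH = 996.1·9.81·0.0479·67.96 = 31.81 kW

P_hyd ≈ 31.8 kW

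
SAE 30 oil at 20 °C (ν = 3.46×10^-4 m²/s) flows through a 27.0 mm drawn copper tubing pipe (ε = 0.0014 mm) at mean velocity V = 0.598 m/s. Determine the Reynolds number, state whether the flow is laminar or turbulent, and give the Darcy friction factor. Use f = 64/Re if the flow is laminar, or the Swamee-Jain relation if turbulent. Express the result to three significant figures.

Re ≈ 46.7; laminar; f = 64/Re ≈ 1.37

Re = VD/ν = 0.5980·0.0270/3.46×10^-4 = 46.7
Re < 2300 → laminar → f = 64/Re = 1.371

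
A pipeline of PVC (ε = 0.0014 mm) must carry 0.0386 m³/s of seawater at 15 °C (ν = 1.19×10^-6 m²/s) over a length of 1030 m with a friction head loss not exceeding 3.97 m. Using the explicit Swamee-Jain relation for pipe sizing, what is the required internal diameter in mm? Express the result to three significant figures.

Swamee-Jain (Type III): D = 0.66·[ε^1.25·(LQ²/(gh_f))^4.75 + ν·Q^9.4·(L/(gh_f))^5.2]^0.04
LQ²/(gh_f) = 0.03941; L/(gh_f) = 26.45
Term 1 = ε^1.25·(…)^4.75 = 1.03×10^-14; Term 2 = ν·Q^9.4·(…)^5.2 = 1.53×10^-12
D = 0.66·(1.03×10^-14 + 1.53×10^-12)^0.04 = 0.2224 m = 222 mm
Check: V = 0.994 m/s, Re = 1.86×10^5, f = 0.01581, h_f = 3.69 m ≈ 3.97 m ✓

D ≈ 222 mm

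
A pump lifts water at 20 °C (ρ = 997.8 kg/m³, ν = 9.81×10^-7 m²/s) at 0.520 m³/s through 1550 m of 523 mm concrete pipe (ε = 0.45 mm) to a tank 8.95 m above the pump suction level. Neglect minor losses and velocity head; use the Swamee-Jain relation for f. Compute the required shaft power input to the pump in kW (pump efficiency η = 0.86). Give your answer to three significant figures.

P_shaft ≈ 154 kW

V = 4Q/(πD²) = 2.421 m/s; Re = 1.29×10^6; ε/D = 8.60×10^-4; f = 0.01928
h_f = f(L/D)V²/2g = 17.06 m
Total head H = z + h_f = 8.95 + 17.06 = 26.01 m
P_hyd = ρgQH = 997.8·9.81·0.520·26.01 = 132.4 kW
P_shaft = P_hyd/η = 132.4/0.86 = 154.0 kW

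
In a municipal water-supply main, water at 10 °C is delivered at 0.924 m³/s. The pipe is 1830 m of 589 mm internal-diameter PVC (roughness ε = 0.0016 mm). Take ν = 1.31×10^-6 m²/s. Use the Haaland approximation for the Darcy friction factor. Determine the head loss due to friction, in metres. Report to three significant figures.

V = 4Q/(πD²) = 4·0.924/(π·0.589²) = 3.391 m/s
Re = VD/ν = 3.391·0.589/1.31×10^-6 = 1.52×10^6 → turbulent
ε/D = 0.0016/589 = 2.72×10^-6
Haaland: f = 0.01087
h_f = f(L/D)V²/(2g) = 0.01087·(1830/0.589)·3.391²/(2·9.81) = 19.79 m

h_f ≈ 19.8 m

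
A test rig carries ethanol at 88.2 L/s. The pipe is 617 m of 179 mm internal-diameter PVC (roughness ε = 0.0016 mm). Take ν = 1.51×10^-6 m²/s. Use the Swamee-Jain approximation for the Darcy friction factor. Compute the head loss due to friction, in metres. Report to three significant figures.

V = 4Q/(πD²) = 4·0.0882/(π·0.179²) = 3.505 m/s
Re = VD/ν = 3.505·0.179/1.51×10^-6 = 4.15×10^5 → turbulent
ε/D = 0.0016/179 = 8.94×10^-6
Swamee-Jain: f = 0.01366
h_f = f(L/D)V²/(2g) = 0.01366·(617/0.179)·3.505²/(2·9.81) = 29.49 m

h_f ≈ 29.5 m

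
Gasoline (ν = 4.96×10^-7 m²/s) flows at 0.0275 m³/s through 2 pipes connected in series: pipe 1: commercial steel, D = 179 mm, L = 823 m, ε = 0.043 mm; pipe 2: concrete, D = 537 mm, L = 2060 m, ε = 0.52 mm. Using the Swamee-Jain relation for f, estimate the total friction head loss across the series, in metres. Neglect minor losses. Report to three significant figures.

Pipe 1: V = 1.093 m/s, Re = 3.94×10^5, ε/D = 2.40×10^-4, f = 0.01619, h_1 = f(L/D)V²/2g = 4.532 m
Pipe 2: V = 0.1214 m/s, Re = 1.31×10^5, ε/D = 9.68×10^-4, f = 0.02170, h_2 = f(L/D)V²/2g = 0.06256 m
Series → Q common, losses add: H = Σh = 4.594 m

H ≈ 4.59 m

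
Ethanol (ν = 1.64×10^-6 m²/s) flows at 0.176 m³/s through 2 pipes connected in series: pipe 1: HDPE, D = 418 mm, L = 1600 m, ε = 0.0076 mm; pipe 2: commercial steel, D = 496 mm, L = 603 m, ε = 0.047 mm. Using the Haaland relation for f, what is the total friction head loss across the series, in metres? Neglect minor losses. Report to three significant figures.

Pipe 1: V = 1.283 m/s, Re = 3.27×10^5, ε/D = 1.82×10^-5, f = 0.01427, h_1 = f(L/D)V²/2g = 4.581 m
Pipe 2: V = 0.9109 m/s, Re = 2.75×10^5, ε/D = 9.48×10^-5, f = 0.01537, h_2 = f(L/D)V²/2g = 0.7903 m
Series → Q common, losses add: H = Σh = 5.371 m

H ≈ 5.37 m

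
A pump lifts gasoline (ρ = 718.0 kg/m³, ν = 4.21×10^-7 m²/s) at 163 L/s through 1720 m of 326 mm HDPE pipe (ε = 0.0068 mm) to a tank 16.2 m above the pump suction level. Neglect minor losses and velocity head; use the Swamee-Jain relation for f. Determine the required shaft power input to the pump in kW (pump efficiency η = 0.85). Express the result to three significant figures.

V = 4Q/(πD²) = 1.953 m/s; Re = 1.51×10^6; ε/D = 2.09×10^-5; f = 0.01146
h_f = f(L/D)V²/2g = 11.76 m
Total head H = z + h_f = 16.2 + 11.76 = 27.96 m
P_hyd = ρgQH = 718.0·9.81·0.163·27.96 = 32.10 kW
P_shaft = P_hyd/η = 32.10/0.85 = 37.76 kW

P_shaft ≈ 37.8 kW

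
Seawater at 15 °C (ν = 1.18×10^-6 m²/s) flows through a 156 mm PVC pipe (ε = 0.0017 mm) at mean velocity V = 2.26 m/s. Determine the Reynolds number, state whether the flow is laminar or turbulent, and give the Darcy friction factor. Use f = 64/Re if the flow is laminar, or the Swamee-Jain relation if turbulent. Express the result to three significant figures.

Re ≈ 2.99×10^5; turbulent; f ≈ 0.0145

Re = VD/ν = 2.260·0.156/1.18×10^-6 = 2.99×10^5
Re > 4000 → turbulent; ε/D = 1.09×10^-5
Swamee-Jain: f = 0.01451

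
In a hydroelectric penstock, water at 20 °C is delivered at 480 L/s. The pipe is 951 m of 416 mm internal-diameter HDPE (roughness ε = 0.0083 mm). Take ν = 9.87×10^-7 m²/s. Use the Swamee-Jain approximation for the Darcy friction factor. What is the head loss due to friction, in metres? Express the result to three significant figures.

h_f ≈ 16.7 m

V = 4Q/(πD²) = 4·0.480/(π·0.416²) = 3.532 m/s
Re = VD/ν = 3.532·0.416/9.87×10^-7 = 1.49×10^6 → turbulent
ε/D = 0.0083/416 = 2.00×10^-5
Swamee-Jain: f = 0.01146
h_f = f(L/D)V²/(2g) = 0.01146·(951/0.416)·3.532²/(2·9.81) = 16.66 m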